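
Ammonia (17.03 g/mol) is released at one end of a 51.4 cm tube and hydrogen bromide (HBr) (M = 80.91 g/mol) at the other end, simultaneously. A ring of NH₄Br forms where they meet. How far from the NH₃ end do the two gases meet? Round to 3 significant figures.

35.2 cm

Graham's law gives d_NH₃/d_HBr = rate_NH₃/rate_HBr = √(M_HBr/M_NH₃) = √(80.91/17.03) = 2.180.
With d_NH₃ + d_HBr = 51.4 cm, d_HBr = 51.4/(1 + 2.180) = 16.17 cm.
d_NH₃ = 51.4 − 16.17 = 35.2 cm.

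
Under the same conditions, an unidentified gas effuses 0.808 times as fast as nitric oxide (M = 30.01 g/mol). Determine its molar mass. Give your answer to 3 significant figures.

46.0 g/mol

By Graham's law, rate_X/rate_NO = √(M_NO/M_X).
0.808 = √(30.01/M_X)
M_X = 30.01 / 0.808² = 30.01 / 0.6529 = 46.0 g/mol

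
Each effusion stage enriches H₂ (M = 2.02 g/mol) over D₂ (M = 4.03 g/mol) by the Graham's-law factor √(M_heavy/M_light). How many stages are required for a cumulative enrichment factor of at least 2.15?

With α = √(4.03/2.02) per stage, ln α = ½ ln(1.99505) = 0.3453.
Need α^N ≥ 2.15 ⇒ N ≥ ln(2.15) / ln α = 0.7655 / 0.3453 = 2.22.
So at least 3 stages are needed.

3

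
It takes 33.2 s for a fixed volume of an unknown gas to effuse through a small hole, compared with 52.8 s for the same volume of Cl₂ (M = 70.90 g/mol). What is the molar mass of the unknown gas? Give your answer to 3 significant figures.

28.0 g/mol

From Graham's law, t_X/t_Cl₂ = √(M_X/M_Cl₂).
33.2/52.8 = 0.6288 = √(M_X/70.90)
M_X = 70.90 × 0.6288² = 70.90 × 0.3954 = 28.0 g/mol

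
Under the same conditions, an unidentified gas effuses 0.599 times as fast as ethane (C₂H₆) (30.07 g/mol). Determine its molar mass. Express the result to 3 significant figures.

83.8 g/mol

Using Graham's law: rate_X/rate_C₂H₆ = √(M_C₂H₆/M_X).
0.599 = √(30.07/M_X)
M_X = 30.07 / 0.599² = 30.07 / 0.3588 = 83.8 g/mol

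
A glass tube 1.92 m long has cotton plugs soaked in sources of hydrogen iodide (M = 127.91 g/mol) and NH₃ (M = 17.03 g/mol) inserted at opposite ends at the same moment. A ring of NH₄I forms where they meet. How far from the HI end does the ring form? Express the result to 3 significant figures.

The fronts meet when d_HI + d_NH₃ = L with d_HI/d_NH₃ = √(M_NH₃/M_HI) (Graham's law). Here √(M_NH₃/M_HI) = √(17.03/127.91) = 0.3649.
With d_HI + d_NH₃ = 1.92 m, d_NH₃ = 1.92/(1 + 0.3649) = 1.407 m.
d_HI = 1.92 − 1.407 = 0.513 m.

0.513 m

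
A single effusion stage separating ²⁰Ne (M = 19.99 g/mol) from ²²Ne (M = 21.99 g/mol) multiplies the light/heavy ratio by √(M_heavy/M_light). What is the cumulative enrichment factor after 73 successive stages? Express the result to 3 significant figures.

32.5

Each stage multiplies the ratio by α = √(21.99/19.99), so after 73 stages the overall factor is α^73 = (21.99/19.99)^(73/2).
= 1.10005^(73/2) = 32.5.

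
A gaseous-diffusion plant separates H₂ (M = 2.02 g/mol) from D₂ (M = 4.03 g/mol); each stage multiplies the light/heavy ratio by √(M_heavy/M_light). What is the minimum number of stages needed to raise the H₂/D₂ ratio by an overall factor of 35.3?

11

Per stage α = (4.03/2.02)^(1/2) = 1.99505^0.5, giving ln α = 0.3453.
Need α^N ≥ 35.3 ⇒ N ≥ ln(35.3) / ln α = 3.564 / 0.3453 = 10.32.
So at least 11 stages are needed.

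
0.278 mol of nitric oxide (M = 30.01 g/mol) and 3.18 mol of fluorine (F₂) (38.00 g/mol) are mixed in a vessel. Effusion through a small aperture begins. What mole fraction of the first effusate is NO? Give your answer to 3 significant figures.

The effusion rate of species i is ∝ p_i/√M_i ∝ n_i/√M_i.
So x_NO in the escaping gas = (n_NO/√M_NO) / Σ(n_i/√M_i)
= (0.278/√30.01) / (0.278/√30.01 + 3.18/√38.00) = 0.05075/(0.05075 + 0.5159) = 0.0896.

0.0896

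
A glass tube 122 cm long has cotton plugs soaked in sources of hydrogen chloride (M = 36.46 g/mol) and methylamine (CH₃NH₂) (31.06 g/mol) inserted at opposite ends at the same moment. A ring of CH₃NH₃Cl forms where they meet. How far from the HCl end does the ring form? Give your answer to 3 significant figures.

58.6 cm

In equal time, each gas travels a distance ∝ its rate ∝ 1/√M, so d_HCl/d_CH₃NH₂ = √(M_CH₃NH₂/M_HCl) = √(31.06/36.46) = 0.9230.
With d_HCl + d_CH₃NH₂ = 122 cm, d_CH₃NH₂ = 122/(1 + 0.9230) = 63.44 cm.
d_HCl = 122 − 63.44 = 58.6 cm.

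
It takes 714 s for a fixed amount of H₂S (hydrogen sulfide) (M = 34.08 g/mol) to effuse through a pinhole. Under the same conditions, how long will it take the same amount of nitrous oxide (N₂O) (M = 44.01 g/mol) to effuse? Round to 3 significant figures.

By Graham's law, t_N₂O/t_H₂S = √(M_N₂O/M_H₂S) = √(44.01/34.08) = √1.291 = 1.136.
So the time for N₂O is 714 × 1.136 = 811 s.

811 s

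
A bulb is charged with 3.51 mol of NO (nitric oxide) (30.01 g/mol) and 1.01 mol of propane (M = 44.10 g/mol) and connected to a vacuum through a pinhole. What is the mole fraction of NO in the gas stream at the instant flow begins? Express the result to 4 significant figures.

Each component's effusion rate ∝ (its partial pressure)·(1/√M) ∝ n_i/√M_i.
So x_NO in the escaping gas = (n_NO/√M_NO) / Σ(n_i/√M_i)
= (3.51/√30.01) / (3.51/√30.01 + 1.01/√44.10) = 0.6407/(0.6407 + 0.1521) = 0.8082.

0.8082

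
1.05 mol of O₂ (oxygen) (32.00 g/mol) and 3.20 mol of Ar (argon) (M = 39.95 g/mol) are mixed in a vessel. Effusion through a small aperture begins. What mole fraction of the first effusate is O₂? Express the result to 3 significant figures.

Each component's effusion rate ∝ (its partial pressure)·(1/√M) ∝ n_i/√M_i.
So x_O₂ in the escaping gas = (n_O₂/√M_O₂) / Σ(n_i/√M_i)
= (1.05/√32.00) / (1.05/√32.00 + 3.20/√39.95) = 0.1856/(0.1856 + 0.5063) = 0.268.

0.268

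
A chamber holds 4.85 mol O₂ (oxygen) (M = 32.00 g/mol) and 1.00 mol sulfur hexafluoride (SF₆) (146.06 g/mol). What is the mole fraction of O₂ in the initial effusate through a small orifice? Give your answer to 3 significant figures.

The effusion rate of species i is ∝ p_i/√M_i ∝ n_i/√M_i.
x_O₂(eff) = (n_O₂/√M_O₂) / (n_O₂/√M_O₂ + n_SF₆/√M_SF₆)
= (4.85/√32.00) / (4.85/√32.00 + 1.00/√146.06) = 0.8574/(0.8574 + 0.08274) = 0.912.

0.912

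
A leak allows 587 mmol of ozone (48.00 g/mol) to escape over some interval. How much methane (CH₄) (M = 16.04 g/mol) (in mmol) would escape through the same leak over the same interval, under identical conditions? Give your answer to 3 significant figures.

By Graham's law, rate_CH₄/rate_O₃ = √(M_O₃/M_CH₄) = √(48.00/16.04) = √2.993 = 1.730.
So the amount for CH₄ is 587 × 1.730 = 1020 mmol.

1020 mmol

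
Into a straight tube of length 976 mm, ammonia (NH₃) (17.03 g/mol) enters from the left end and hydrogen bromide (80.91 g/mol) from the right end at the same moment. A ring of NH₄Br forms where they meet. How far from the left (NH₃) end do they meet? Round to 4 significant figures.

669.1 mm

Distances travelled in equal time are proportional to diffusion rates, so d_NH₃/d_HBr = √(M_HBr/M_NH₃) = √(80.91/17.03) = 2.180.
With d_NH₃ + d_HBr = 976 mm, d_HBr = 976/(1 + 2.180) = 306.9 mm.
d_NH₃ = 976 − 306.9 = 669.1 mm.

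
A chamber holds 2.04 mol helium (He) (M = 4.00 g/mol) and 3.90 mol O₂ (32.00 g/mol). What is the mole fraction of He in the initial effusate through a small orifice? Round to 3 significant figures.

0.597

Rate_i ∝ x_i/√M_i (Graham's law weighted by mole fraction), so the effusate composition follows n_i/√M_i.
x_He(eff) = (n_He/√M_He) / (n_He/√M_He + n_O₂/√M_O₂)
= (2.04/√4.00) / (2.04/√4.00 + 3.90/√32.00) = 1.020/(1.020 + 0.6894) = 0.597.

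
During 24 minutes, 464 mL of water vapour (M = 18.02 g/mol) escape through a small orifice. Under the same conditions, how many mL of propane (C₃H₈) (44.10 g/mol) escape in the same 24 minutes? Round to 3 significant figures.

297 mL

From Graham's law, rate_C₃H₈/rate_H₂O = √(M_H₂O/M_C₃H₈) = √(18.02/44.10) = √0.4086 = 0.6392.
So the volume for C₃H₈ is 464 × 0.6392 = 297 mL.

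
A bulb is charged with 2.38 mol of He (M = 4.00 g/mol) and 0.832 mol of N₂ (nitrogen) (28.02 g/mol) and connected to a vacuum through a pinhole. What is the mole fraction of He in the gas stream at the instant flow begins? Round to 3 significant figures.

Each component's effusion rate ∝ (its partial pressure)·(1/√M) ∝ n_i/√M_i.
Mole fraction of He in the effusate = (n_He/√M_He) / (n_He/√M_He + n_N₂/√M_N₂)
= (2.38/√4.00) / (2.38/√4.00 + 0.832/√28.02) = 1.190/(1.190 + 0.1572) = 0.883.

0.883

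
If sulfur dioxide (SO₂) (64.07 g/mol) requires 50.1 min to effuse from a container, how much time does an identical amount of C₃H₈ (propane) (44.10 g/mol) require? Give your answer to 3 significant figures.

Since effusion rate ∝ 1/√M, t_C₃H₈/t_SO₂ = √(M_C₃H₈/M_SO₂) = √(44.10/64.07) = √0.6883 = 0.8296.
So the time for C₃H₈ is 50.1 × 0.8296 = 41.6 min.

41.6 min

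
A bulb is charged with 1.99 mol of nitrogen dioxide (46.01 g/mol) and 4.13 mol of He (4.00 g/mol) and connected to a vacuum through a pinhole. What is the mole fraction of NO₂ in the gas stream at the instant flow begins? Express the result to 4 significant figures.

0.1244

The effusion rate of species i is ∝ p_i/√M_i ∝ n_i/√M_i.
So x_NO₂ in the escaping gas = (n_NO₂/√M_NO₂) / Σ(n_i/√M_i)
= (1.99/√46.01) / (1.99/√46.01 + 4.13/√4.00) = 0.2934/(0.2934 + 2.065) = 0.1244.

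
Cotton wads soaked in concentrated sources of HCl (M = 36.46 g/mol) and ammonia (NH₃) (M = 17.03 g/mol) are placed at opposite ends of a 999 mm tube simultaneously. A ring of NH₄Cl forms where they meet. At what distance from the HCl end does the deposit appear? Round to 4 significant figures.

405.6 mm

Distances travelled in equal time are proportional to diffusion rates, so d_HCl/d_NH₃ = √(M_NH₃/M_HCl) = √(17.03/36.46) = 0.6834.
With d_HCl + d_NH₃ = 999 mm, d_NH₃ = 999/(1 + 0.6834) = 593.4 mm.
d_HCl = 999 − 593.4 = 405.6 mm.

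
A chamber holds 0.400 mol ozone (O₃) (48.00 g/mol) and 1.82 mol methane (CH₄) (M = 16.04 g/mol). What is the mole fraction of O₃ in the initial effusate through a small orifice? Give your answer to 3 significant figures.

Rate_i ∝ x_i/√M_i (Graham's law weighted by mole fraction), so the effusate composition follows n_i/√M_i.
Mole fraction of O₃ in the effusate = (n_O₃/√M_O₃) / (n_O₃/√M_O₃ + n_CH₄/√M_CH₄)
= (0.400/√48.00) / (0.400/√48.00 + 1.82/√16.04) = 0.05774/(0.05774 + 0.4544) = 0.113.

0.113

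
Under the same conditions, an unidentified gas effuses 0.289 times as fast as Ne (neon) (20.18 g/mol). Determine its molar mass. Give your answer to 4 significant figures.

Since effusion rate ∝ 1/√M, rate_X/rate_Ne = √(M_Ne/M_X).
0.289 = √(20.18/M_X)
M_X = 20.18 / 0.289² = 20.18 / 0.08352 = 241.6 g/mol

241.6 g/mol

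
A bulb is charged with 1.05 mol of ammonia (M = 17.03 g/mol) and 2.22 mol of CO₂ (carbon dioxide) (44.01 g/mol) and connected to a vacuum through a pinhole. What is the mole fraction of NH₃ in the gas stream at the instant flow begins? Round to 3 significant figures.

Each component's effusion rate ∝ (its partial pressure)·(1/√M) ∝ n_i/√M_i.
Mole fraction of NH₃ in the effusate = (n_NH₃/√M_NH₃) / (n_NH₃/√M_NH₃ + n_CO₂/√M_CO₂)
= (1.05/√17.03) / (1.05/√17.03 + 2.22/√44.01) = 0.2544/(0.2544 + 0.3346) = 0.432.

0.432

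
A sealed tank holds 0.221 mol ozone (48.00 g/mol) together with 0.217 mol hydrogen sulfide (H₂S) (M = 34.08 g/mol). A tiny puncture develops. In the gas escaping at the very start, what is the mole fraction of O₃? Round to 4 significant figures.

0.4618

Effusion rate of each component ∝ n_i/√M_i (partial pressure × 1/√M).
So x_O₃ in the escaping gas = (n_O₃/√M_O₃) / Σ(n_i/√M_i)
= (0.221/√48.00) / (0.221/√48.00 + 0.217/√34.08) = 0.03190/(0.03190 + 0.03717) = 0.4618.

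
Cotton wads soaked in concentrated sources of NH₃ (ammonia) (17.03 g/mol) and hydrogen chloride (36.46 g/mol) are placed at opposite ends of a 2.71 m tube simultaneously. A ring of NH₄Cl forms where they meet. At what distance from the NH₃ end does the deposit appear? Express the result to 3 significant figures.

1.61 m

In equal time, each gas travels a distance ∝ its rate ∝ 1/√M, so d_NH₃/d_HCl = √(M_HCl/M_NH₃) = √(36.46/17.03) = 1.463.
With d_NH₃ + d_HCl = 2.71 m, d_HCl = 2.71/(1 + 1.463) = 1.100 m.
d_NH₃ = 2.71 − 1.100 = 1.61 m.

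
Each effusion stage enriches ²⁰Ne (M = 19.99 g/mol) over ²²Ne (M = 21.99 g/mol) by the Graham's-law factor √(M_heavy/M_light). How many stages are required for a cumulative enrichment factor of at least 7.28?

42

With α = √(21.99/19.99) per stage, ln α = ½ ln(1.10005) = 0.04768.
Need α^N ≥ 7.28 ⇒ N ≥ ln(7.28) / ln α = 1.985 / 0.04768 = 41.64.
Rounding up, N = 42 stages.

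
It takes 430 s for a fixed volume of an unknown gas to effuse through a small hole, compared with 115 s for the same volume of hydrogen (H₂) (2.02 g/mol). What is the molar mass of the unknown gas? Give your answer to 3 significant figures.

Graham's law gives t_X/t_H₂ = √(M_X/M_H₂).
430/115 = 3.739 = √(M_X/2.02)
M_X = 2.02 × 3.739² = 2.02 × 13.98 = 28.2 g/mol

28.2 g/mol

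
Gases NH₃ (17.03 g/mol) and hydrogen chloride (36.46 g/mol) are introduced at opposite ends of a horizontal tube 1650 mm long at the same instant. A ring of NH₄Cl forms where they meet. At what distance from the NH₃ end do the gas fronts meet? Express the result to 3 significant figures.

The fronts meet when d_NH₃ + d_HCl = L with d_NH₃/d_HCl = √(M_HCl/M_NH₃) (Graham's law). Here √(M_HCl/M_NH₃) = √(36.46/17.03) = 1.463.
With d_NH₃ + d_HCl = 1650 mm, d_HCl = 1650/(1 + 1.463) = 669.9 mm.
d_NH₃ = 1650 − 669.9 = 980 mm.

980 mm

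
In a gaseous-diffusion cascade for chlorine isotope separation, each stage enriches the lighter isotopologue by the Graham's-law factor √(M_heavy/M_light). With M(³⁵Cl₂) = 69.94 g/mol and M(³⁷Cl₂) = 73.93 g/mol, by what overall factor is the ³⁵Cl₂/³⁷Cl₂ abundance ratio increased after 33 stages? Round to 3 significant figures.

2.50

After 33 stages the ratio has grown by (√(73.93/69.94))^33 = (73.93/69.94)^(33/2).
= 1.05705^(33/2) = 2.50.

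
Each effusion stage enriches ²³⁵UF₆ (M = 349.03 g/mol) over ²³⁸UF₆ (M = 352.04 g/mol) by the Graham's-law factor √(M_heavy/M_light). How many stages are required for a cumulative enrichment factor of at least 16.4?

With α = √(352.04/349.03) per stage, ln α = ½ ln(1.00862) = 0.004293.
Need α^N ≥ 16.4 ⇒ N ≥ ln(16.4) / ln α = 2.797 / 0.004293 = 651.52.
Rounding up, N = 652 stages.

652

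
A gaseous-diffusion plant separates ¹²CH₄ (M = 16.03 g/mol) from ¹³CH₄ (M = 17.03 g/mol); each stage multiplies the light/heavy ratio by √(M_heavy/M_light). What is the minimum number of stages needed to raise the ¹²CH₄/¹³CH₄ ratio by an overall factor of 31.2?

Per stage α = (17.03/16.03)^(1/2) = 1.06238^0.5, giving ln α = 0.03026.
Need α^N ≥ 31.2 ⇒ N ≥ ln(31.2) / ln α = 3.440 / 0.03026 = 113.71.
Rounding up, N = 114 stages.

114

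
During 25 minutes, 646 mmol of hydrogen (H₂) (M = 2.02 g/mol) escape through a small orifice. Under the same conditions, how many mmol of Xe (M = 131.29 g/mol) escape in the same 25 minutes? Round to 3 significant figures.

80.1 mmol

Since effusion rate ∝ 1/√M, rate_Xe/rate_H₂ = √(M_H₂/M_Xe) = √(2.02/131.29) = √0.01539 = 0.1240.
So the amount for Xe is 646 × 0.1240 = 80.1 mmol.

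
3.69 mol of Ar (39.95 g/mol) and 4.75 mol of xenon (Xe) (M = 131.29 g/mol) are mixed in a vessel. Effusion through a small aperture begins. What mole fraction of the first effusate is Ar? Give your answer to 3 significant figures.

0.585

Rate_i ∝ x_i/√M_i (Graham's law weighted by mole fraction), so the effusate composition follows n_i/√M_i.
So x_Ar in the escaping gas = (n_Ar/√M_Ar) / Σ(n_i/√M_i)
= (3.69/√39.95) / (3.69/√39.95 + 4.75/√131.29) = 0.5838/(0.5838 + 0.4146) = 0.585.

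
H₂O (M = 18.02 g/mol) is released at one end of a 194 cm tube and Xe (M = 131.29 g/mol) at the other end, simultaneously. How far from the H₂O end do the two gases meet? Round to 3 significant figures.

Graham's law gives d_H₂O/d_Xe = rate_H₂O/rate_Xe = √(M_Xe/M_H₂O) = √(131.29/18.02) = 2.699.
With d_H₂O + d_Xe = 194 cm, d_Xe = 194/(1 + 2.699) = 52.44 cm.
d_H₂O = 194 − 52.44 = 142 cm.

142 cm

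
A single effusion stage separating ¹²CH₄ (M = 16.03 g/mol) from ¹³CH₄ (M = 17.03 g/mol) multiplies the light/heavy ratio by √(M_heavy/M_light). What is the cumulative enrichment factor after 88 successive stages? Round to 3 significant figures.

After 88 stages the ratio has grown by (√(17.03/16.03))^88 = (17.03/16.03)^(88/2).
= 1.06238^44 = 14.3.

14.3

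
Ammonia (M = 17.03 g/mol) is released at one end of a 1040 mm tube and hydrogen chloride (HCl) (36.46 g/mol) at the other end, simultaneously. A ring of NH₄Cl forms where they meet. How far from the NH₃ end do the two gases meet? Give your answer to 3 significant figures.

618 mm

Graham's law gives d_NH₃/d_HCl = rate_NH₃/rate_HCl = √(M_HCl/M_NH₃) = √(36.46/17.03) = 1.463.
With d_NH₃ + d_HCl = 1040 mm, d_HCl = 1040/(1 + 1.463) = 422.2 mm.
d_NH₃ = 1040 − 422.2 = 618 mm.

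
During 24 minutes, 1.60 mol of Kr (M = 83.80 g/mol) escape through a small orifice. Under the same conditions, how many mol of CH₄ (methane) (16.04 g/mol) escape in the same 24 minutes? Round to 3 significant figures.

Graham's law gives rate_CH₄/rate_Kr = √(M_Kr/M_CH₄) = √(83.80/16.04) = √5.224 = 2.286.
So the amount for CH₄ is 1.60 × 2.286 = 3.66 mol.

3.66 mol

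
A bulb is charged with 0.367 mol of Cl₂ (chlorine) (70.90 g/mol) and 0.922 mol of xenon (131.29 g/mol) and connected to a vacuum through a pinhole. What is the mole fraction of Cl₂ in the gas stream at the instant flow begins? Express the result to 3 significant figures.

0.351

Each component's effusion rate ∝ (its partial pressure)·(1/√M) ∝ n_i/√M_i.
Mole fraction of Cl₂ in the effusate = (n_Cl₂/√M_Cl₂) / (n_Cl₂/√M_Cl₂ + n_Xe/√M_Xe)
= (0.367/√70.90) / (0.367/√70.90 + 0.922/√131.29) = 0.04359/(0.04359 + 0.08047) = 0.351.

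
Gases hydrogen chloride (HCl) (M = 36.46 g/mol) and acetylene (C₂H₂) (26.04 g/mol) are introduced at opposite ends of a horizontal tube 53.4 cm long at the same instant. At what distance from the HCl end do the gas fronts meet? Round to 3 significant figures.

24.5 cm

In equal time, each gas travels a distance ∝ its rate ∝ 1/√M, so d_HCl/d_C₂H₂ = √(M_C₂H₂/M_HCl) = √(26.04/36.46) = 0.8451.
With d_HCl + d_C₂H₂ = 53.4 cm, d_C₂H₂ = 53.4/(1 + 0.8451) = 28.94 cm.
d_HCl = 53.4 − 28.94 = 24.5 cm.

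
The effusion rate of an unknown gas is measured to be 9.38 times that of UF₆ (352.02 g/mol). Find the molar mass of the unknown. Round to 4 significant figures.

Using Graham's law: rate_X/rate_UF₆ = √(M_UF₆/M_X).
9.38 = √(352.02/M_X)
M_X = 352.02 / 9.38² = 352.02 / 87.98 = 4.001 g/mol

4.001 g/mol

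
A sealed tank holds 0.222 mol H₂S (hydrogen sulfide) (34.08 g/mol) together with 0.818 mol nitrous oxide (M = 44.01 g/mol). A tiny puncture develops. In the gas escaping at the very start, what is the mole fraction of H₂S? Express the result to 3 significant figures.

0.236

Effusion rate of each component ∝ n_i/√M_i (partial pressure × 1/√M).
x_H₂S(eff) = (n_H₂S/√M_H₂S) / (n_H₂S/√M_H₂S + n_N₂O/√M_N₂O)
= (0.222/√34.08) / (0.222/√34.08 + 0.818/√44.01) = 0.03803/(0.03803 + 0.1233) = 0.236.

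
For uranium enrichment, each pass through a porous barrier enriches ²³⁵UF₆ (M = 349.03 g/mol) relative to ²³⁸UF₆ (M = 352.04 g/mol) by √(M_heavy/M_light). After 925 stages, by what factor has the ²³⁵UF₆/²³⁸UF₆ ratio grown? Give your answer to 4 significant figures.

53.06

After 925 stages the ratio has grown by (√(352.04/349.03))^925 = (352.04/349.03)^(925/2).
= 1.00862^(925/2) = 53.06.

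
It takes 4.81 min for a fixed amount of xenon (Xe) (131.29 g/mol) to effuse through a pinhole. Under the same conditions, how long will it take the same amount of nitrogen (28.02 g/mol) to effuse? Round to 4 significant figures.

2.222 min

Since effusion rate ∝ 1/√M, t_N₂/t_Xe = √(M_N₂/M_Xe) = √(28.02/131.29) = √0.2134 = 0.4620.
So the time for N₂ is 4.81 × 0.4620 = 2.222 min.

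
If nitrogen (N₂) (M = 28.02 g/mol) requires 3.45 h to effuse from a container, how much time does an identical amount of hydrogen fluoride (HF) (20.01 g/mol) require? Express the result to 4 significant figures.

From Graham's law, t_HF/t_N₂ = √(M_HF/M_N₂) = √(20.01/28.02) = √0.7141 = 0.8451.
So the time for HF is 3.45 × 0.8451 = 2.915 h.

2.915 h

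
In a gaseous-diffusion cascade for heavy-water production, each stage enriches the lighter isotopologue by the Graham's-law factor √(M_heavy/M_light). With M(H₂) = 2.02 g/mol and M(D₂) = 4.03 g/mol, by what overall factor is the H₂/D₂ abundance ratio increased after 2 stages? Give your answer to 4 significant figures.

Overall factor = α^2 with α = √(4.03/2.02), i.e. (4.03/2.02)^(2/2).
= 1.99505^1 = 1.995.

1.995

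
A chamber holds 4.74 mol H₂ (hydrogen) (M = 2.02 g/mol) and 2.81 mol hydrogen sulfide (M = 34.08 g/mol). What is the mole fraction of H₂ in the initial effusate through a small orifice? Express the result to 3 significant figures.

The effusion rate of species i is ∝ p_i/√M_i ∝ n_i/√M_i.
Mole fraction of H₂ in the effusate = (n_H₂/√M_H₂) / (n_H₂/√M_H₂ + n_H₂S/√M_H₂S)
= (4.74/√2.02) / (4.74/√2.02 + 2.81/√34.08) = 3.335/(3.335 + 0.4813) = 0.874.

0.874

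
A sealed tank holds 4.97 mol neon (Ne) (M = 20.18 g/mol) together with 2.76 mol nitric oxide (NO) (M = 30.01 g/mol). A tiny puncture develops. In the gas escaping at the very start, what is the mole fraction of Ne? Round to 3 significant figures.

Rate_i ∝ x_i/√M_i (Graham's law weighted by mole fraction), so the effusate composition follows n_i/√M_i.
x_Ne(eff) = (n_Ne/√M_Ne) / (n_Ne/√M_Ne + n_NO/√M_NO)
= (4.97/√20.18) / (4.97/√20.18 + 2.76/√30.01) = 1.106/(1.106 + 0.5038) = 0.687.

0.687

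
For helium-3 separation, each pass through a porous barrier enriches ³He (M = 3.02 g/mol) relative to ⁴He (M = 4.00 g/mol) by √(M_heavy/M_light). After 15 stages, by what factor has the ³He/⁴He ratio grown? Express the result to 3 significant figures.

8.23

The single-stage factor is √(M_heavy/M_light), so 15 stages give [√(4.00/3.02)]^15 = (4.00/3.02)^(15/2).
= 1.32450^(15/2) = 8.23.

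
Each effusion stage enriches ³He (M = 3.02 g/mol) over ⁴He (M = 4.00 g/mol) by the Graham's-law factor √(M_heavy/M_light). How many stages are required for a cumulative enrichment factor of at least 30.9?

Single-stage factor α = √(4.00/3.02), so ln α = ½ ln(1.32450) = 0.1405.
Need α^N ≥ 30.9 ⇒ N ≥ ln(30.9) / ln α = 3.431 / 0.1405 = 24.41.
Rounding up, N = 25 stages.

25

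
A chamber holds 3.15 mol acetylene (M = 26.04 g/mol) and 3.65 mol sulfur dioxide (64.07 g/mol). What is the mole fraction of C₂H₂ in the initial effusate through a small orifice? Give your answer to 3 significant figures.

Effusion rate of each component ∝ n_i/√M_i (partial pressure × 1/√M).
Mole fraction of C₂H₂ in the effusate = (n_C₂H₂/√M_C₂H₂) / (n_C₂H₂/√M_C₂H₂ + n_SO₂/√M_SO₂)
= (3.15/√26.04) / (3.15/√26.04 + 3.65/√64.07) = 0.6173/(0.6173 + 0.4560) = 0.575.

0.575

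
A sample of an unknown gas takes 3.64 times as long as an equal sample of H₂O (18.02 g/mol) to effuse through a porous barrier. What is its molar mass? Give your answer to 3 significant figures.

239 g/mol

Since effusion rate ∝ 1/√M, t_X/t_H₂O = √(M_X/M_H₂O).
3.64 = √(M_X/18.02)
M_X = 18.02 × 3.64² = 18.02 × 13.25 = 239 g/mol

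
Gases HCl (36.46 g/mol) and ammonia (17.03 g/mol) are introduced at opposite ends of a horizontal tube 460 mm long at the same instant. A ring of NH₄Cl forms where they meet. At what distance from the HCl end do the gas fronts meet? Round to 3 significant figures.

In equal time, each gas travels a distance ∝ its rate ∝ 1/√M, so d_HCl/d_NH₃ = √(M_NH₃/M_HCl) = √(17.03/36.46) = 0.6834.
With d_HCl + d_NH₃ = 460 mm, d_NH₃ = 460/(1 + 0.6834) = 273.3 mm.
d_HCl = 460 − 273.3 = 187 mm.

187 mm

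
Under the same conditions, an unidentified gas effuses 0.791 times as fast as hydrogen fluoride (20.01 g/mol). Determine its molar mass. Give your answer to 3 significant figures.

Using Graham's law: rate_X/rate_HF = √(M_HF/M_X).
0.791 = √(20.01/M_X)
M_X = 20.01 / 0.791² = 20.01 / 0.6257 = 32.0 g/mol

32.0 g/mol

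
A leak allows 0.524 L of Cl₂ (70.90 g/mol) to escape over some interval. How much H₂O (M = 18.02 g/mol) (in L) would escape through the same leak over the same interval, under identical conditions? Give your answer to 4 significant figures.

Since effusion rate ∝ 1/√M, rate_H₂O/rate_Cl₂ = √(M_Cl₂/M_H₂O) = √(70.90/18.02) = √3.935 = 1.984.
So the volume for H₂O is 0.524 × 1.984 = 1.039 L.

1.039 L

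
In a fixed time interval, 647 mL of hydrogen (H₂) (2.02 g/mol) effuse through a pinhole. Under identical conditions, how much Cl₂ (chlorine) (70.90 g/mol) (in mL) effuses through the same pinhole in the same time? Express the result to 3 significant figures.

By Graham's law, rate_Cl₂/rate_H₂ = √(M_H₂/M_Cl₂) = √(2.02/70.90) = √0.02849 = 0.1688.
So the volume for Cl₂ is 647 × 0.1688 = 109 mL.

109 mL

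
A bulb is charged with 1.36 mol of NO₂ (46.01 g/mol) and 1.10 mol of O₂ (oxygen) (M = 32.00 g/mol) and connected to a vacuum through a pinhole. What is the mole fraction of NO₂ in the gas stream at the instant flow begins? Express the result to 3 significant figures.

Each component's effusion rate ∝ (its partial pressure)·(1/√M) ∝ n_i/√M_i.
So x_NO₂ in the escaping gas = (n_NO₂/√M_NO₂) / Σ(n_i/√M_i)
= (1.36/√46.01) / (1.36/√46.01 + 1.10/√32.00) = 0.2005/(0.2005 + 0.1945) = 0.508.

0.508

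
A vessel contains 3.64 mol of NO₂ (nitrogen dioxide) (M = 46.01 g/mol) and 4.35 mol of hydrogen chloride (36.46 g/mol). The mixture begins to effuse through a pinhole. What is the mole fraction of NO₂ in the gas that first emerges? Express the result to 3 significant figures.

The effusion rate of species i is ∝ p_i/√M_i ∝ n_i/√M_i.
x_NO₂(eff) = (n_NO₂/√M_NO₂) / (n_NO₂/√M_NO₂ + n_HCl/√M_HCl)
= (3.64/√46.01) / (3.64/√46.01 + 4.35/√36.46) = 0.5366/(0.5366 + 0.7204) = 0.427.

0.427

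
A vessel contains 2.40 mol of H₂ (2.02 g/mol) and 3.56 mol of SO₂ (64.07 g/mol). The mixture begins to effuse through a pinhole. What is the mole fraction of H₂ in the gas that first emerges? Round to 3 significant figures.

0.792

Each component's effusion rate ∝ (its partial pressure)·(1/√M) ∝ n_i/√M_i.
x_H₂(eff) = (n_H₂/√M_H₂) / (n_H₂/√M_H₂ + n_SO₂/√M_SO₂)
= (2.40/√2.02) / (2.40/√2.02 + 3.56/√64.07) = 1.689/(1.689 + 0.4448) = 0.792.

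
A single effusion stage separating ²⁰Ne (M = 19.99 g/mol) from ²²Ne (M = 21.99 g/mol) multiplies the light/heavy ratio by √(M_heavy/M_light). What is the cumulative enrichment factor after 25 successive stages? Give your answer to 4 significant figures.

After 25 stages the ratio has grown by (√(21.99/19.99))^25 = (21.99/19.99)^(25/2).
= 1.10005^(25/2) = 3.293.

3.293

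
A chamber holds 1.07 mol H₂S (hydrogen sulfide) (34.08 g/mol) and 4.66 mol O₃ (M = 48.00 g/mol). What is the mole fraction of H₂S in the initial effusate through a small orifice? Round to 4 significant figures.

Each component's effusion rate ∝ (its partial pressure)·(1/√M) ∝ n_i/√M_i.
Mole fraction of H₂S in the effusate = (n_H₂S/√M_H₂S) / (n_H₂S/√M_H₂S + n_O₃/√M_O₃)
= (1.07/√34.08) / (1.07/√34.08 + 4.66/√48.00) = 0.1833/(0.1833 + 0.6726) = 0.2141.

0.2141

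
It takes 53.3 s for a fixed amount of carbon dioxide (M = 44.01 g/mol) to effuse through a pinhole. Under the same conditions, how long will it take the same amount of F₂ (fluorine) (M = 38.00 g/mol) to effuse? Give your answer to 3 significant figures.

By Graham's law, t_F₂/t_CO₂ = √(M_F₂/M_CO₂) = √(38.00/44.01) = √0.8634 = 0.9292.
So the time for F₂ is 53.3 × 0.9292 = 49.5 s.

49.5 s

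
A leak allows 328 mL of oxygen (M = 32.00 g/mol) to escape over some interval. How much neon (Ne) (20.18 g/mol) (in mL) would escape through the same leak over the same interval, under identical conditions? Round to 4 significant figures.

413.0 mL

Graham's law gives rate_Ne/rate_O₂ = √(M_O₂/M_Ne) = √(32.00/20.18) = √1.586 = 1.259.
So the volume for Ne is 328 × 1.259 = 413.0 mL.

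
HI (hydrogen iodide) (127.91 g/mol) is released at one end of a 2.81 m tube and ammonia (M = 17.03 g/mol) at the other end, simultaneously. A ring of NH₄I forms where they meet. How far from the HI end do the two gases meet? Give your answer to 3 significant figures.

0.751 m

Distances travelled in equal time are proportional to diffusion rates, so d_HI/d_NH₃ = √(M_NH₃/M_HI) = √(17.03/127.91) = 0.3649.
With d_HI + d_NH₃ = 2.81 m, d_NH₃ = 2.81/(1 + 0.3649) = 2.059 m.
d_HI = 2.81 − 2.059 = 0.751 m.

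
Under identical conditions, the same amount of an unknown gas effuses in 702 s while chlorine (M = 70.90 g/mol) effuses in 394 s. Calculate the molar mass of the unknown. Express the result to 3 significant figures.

225 g/mol

Graham's law gives t_X/t_Cl₂ = √(M_X/M_Cl₂).
702/394 = 1.782 = √(M_X/70.90)
M_X = 70.90 × 1.782² = 70.90 × 3.175 = 225 g/mol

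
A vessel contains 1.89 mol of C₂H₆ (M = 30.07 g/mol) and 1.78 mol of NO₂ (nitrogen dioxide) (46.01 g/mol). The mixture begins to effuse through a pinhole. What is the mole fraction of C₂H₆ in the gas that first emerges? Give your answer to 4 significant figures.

0.5677

Rate_i ∝ x_i/√M_i (Graham's law weighted by mole fraction), so the effusate composition follows n_i/√M_i.
So x_C₂H₆ in the escaping gas = (n_C₂H₆/√M_C₂H₆) / Σ(n_i/√M_i)
= (1.89/√30.07) / (1.89/√30.07 + 1.78/√46.01) = 0.3447/(0.3447 + 0.2624) = 0.5677.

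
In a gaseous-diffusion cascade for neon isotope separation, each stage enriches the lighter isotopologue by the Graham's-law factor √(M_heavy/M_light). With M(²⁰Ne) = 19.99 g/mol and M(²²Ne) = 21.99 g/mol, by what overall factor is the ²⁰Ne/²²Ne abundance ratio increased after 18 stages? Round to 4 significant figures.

2.359

The single-stage factor is √(M_heavy/M_light), so 18 stages give [√(21.99/19.99)]^18 = (21.99/19.99)^(18/2).
= 1.10005^9 = 2.359.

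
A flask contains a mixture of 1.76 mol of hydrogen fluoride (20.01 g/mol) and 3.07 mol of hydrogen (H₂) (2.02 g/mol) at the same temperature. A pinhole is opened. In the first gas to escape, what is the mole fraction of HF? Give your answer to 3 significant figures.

0.154

Rate_i ∝ x_i/√M_i (Graham's law weighted by mole fraction), so the effusate composition follows n_i/√M_i.
x_HF(eff) = (n_HF/√M_HF) / (n_HF/√M_HF + n_H₂/√M_H₂)
= (1.76/√20.01) / (1.76/√20.01 + 3.07/√2.02) = 0.3934/(0.3934 + 2.160) = 0.154.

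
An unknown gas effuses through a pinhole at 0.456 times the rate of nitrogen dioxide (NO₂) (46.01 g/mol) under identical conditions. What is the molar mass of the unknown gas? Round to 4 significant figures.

From Graham's law, rate_X/rate_NO₂ = √(M_NO₂/M_X).
0.456 = √(46.01/M_X)
M_X = 46.01 / 0.456² = 46.01 / 0.2079 = 221.3 g/mol

221.3 g/mol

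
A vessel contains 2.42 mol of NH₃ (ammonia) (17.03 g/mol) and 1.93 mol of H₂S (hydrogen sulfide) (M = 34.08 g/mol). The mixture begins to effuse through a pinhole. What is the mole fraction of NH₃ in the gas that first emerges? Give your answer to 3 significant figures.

Rate_i ∝ x_i/√M_i (Graham's law weighted by mole fraction), so the effusate composition follows n_i/√M_i.
x_NH₃(eff) = (n_NH₃/√M_NH₃) / (n_NH₃/√M_NH₃ + n_H₂S/√M_H₂S)
= (2.42/√17.03) / (2.42/√17.03 + 1.93/√34.08) = 0.5864/(0.5864 + 0.3306) = 0.639.

0.639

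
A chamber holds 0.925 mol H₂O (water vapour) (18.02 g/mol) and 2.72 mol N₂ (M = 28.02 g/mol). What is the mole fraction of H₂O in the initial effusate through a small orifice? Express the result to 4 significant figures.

0.2978

Effusion rate of each component ∝ n_i/√M_i (partial pressure × 1/√M).
Mole fraction of H₂O in the effusate = (n_H₂O/√M_H₂O) / (n_H₂O/√M_H₂O + n_N₂/√M_N₂)
= (0.925/√18.02) / (0.925/√18.02 + 2.72/√28.02) = 0.2179/(0.2179 + 0.5138) = 0.2978.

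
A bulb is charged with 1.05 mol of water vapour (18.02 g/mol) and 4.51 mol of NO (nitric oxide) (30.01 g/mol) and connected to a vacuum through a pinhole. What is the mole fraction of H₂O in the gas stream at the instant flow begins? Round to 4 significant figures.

Effusion rate of each component ∝ n_i/√M_i (partial pressure × 1/√M).
Mole fraction of H₂O in the effusate = (n_H₂O/√M_H₂O) / (n_H₂O/√M_H₂O + n_NO/√M_NO)
= (1.05/√18.02) / (1.05/√18.02 + 4.51/√30.01) = 0.2473/(0.2473 + 0.8233) = 0.2310.

0.2310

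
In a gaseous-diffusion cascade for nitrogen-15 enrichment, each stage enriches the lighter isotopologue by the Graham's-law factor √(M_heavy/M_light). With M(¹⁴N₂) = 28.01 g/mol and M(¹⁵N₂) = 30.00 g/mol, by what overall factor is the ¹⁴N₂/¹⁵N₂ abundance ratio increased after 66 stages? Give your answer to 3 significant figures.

9.63

After 66 stages the ratio has grown by (√(30.00/28.01))^66 = (30.00/28.01)^(66/2).
= 1.07105^33 = 9.63.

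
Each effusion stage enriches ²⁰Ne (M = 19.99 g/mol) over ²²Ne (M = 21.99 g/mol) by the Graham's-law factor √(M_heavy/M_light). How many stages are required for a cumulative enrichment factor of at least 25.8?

69

Single-stage factor α = √(21.99/19.99), so ln α = ½ ln(1.10005) = 0.04768.
Need α^N ≥ 25.8 ⇒ N ≥ ln(25.8) / ln α = 3.250 / 0.04768 = 68.17.
Minimum whole number of stages: N = 69.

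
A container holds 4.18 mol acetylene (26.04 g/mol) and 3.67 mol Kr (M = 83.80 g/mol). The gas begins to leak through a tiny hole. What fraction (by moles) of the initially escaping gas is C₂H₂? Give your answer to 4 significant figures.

Rate_i ∝ x_i/√M_i (Graham's law weighted by mole fraction), so the effusate composition follows n_i/√M_i.
x_C₂H₂(eff) = (n_C₂H₂/√M_C₂H₂) / (n_C₂H₂/√M_C₂H₂ + n_Kr/√M_Kr)
= (4.18/√26.04) / (4.18/√26.04 + 3.67/√83.80) = 0.8191/(0.8191 + 0.4009) = 0.6714.

0.6714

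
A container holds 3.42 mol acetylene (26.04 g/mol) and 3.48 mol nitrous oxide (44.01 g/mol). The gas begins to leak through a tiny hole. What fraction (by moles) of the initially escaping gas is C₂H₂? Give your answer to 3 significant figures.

The effusion rate of species i is ∝ p_i/√M_i ∝ n_i/√M_i.
x_C₂H₂(eff) = (n_C₂H₂/√M_C₂H₂) / (n_C₂H₂/√M_C₂H₂ + n_N₂O/√M_N₂O)
= (3.42/√26.04) / (3.42/√26.04 + 3.48/√44.01) = 0.6702/(0.6702 + 0.5246) = 0.561.

0.561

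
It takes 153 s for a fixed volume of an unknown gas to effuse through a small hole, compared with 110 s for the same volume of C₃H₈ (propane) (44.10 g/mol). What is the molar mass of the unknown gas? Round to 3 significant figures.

From Graham's law, t_X/t_C₃H₈ = √(M_X/M_C₃H₈).
153/110 = 1.391 = √(M_X/44.10)
M_X = 44.10 × 1.391² = 44.10 × 1.935 = 85.3 g/mol

85.3 g/mol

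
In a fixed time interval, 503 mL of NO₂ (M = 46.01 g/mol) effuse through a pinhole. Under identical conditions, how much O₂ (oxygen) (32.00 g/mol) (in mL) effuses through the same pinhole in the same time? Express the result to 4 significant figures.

By Graham's law, rate_O₂/rate_NO₂ = √(M_NO₂/M_O₂) = √(46.01/32.00) = √1.438 = 1.199.
So the volume for O₂ is 503 × 1.199 = 603.1 mL.

603.1 mL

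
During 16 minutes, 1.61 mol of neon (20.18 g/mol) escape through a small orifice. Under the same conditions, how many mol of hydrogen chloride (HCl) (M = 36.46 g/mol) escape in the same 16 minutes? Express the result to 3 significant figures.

By Graham's law, rate_HCl/rate_Ne = √(M_Ne/M_HCl) = √(20.18/36.46) = √0.5535 = 0.7440.
So the amount for HCl is 1.61 × 0.7440 = 1.20 mol.

1.20 mol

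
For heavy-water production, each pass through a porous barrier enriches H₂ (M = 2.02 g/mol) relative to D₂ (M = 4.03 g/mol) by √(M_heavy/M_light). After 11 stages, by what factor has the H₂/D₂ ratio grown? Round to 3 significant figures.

44.6

Overall factor = α^11 with α = √(4.03/2.02), i.e. (4.03/2.02)^(11/2).
= 1.99505^(11/2) = 44.6.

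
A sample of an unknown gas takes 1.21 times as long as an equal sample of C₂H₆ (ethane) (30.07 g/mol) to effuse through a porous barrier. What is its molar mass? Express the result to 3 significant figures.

44.0 g/mol

Since effusion rate ∝ 1/√M, t_X/t_C₂H₆ = √(M_X/M_C₂H₆).
1.21 = √(M_X/30.07)
M_X = 30.07 × 1.21² = 30.07 × 1.464 = 44.0 g/mol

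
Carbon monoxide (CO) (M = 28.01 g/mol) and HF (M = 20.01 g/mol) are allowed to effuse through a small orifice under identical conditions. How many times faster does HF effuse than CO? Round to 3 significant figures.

1.18

Since effusion rate ∝ 1/√M, rate_HF/rate_CO = √(M_CO/M_HF) = √(28.01/20.01) = √1.400 = 1.18.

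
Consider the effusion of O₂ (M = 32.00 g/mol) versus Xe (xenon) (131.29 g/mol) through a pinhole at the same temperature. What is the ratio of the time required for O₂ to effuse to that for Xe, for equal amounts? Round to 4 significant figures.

0.4937

By Graham's law, t_O₂/t_Xe = √(M_O₂/M_Xe) = √(32.00/131.29) = √0.2437 = 0.4937.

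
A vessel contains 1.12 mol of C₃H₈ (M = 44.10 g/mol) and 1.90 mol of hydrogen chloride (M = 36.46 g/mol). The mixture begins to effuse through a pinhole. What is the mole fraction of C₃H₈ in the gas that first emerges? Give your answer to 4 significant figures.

Each component's effusion rate ∝ (its partial pressure)·(1/√M) ∝ n_i/√M_i.
x_C₃H₈(eff) = (n_C₃H₈/√M_C₃H₈) / (n_C₃H₈/√M_C₃H₈ + n_HCl/√M_HCl)
= (1.12/√44.10) / (1.12/√44.10 + 1.90/√36.46) = 0.1687/(0.1687 + 0.3147) = 0.3490.

0.3490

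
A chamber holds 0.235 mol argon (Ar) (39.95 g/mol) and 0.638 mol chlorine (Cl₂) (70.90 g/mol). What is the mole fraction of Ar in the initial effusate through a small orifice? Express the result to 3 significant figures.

The effusion rate of species i is ∝ p_i/√M_i ∝ n_i/√M_i.
So x_Ar in the escaping gas = (n_Ar/√M_Ar) / Σ(n_i/√M_i)
= (0.235/√39.95) / (0.235/√39.95 + 0.638/√70.90) = 0.03718/(0.03718 + 0.07577) = 0.329.

0.329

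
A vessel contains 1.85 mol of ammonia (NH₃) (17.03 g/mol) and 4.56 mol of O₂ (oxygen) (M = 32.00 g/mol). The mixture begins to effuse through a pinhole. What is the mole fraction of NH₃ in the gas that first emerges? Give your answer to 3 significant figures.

0.357

The effusion rate of species i is ∝ p_i/√M_i ∝ n_i/√M_i.
So x_NH₃ in the escaping gas = (n_NH₃/√M_NH₃) / Σ(n_i/√M_i)
= (1.85/√17.03) / (1.85/√17.03 + 4.56/√32.00) = 0.4483/(0.4483 + 0.8061) = 0.357.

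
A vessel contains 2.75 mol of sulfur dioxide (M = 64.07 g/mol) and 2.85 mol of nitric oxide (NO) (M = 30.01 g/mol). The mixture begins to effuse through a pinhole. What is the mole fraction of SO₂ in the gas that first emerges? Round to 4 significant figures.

The effusion rate of species i is ∝ p_i/√M_i ∝ n_i/√M_i.
x_SO₂(eff) = (n_SO₂/√M_SO₂) / (n_SO₂/√M_SO₂ + n_NO/√M_NO)
= (2.75/√64.07) / (2.75/√64.07 + 2.85/√30.01) = 0.3436/(0.3436 + 0.5202) = 0.3977.

0.3977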